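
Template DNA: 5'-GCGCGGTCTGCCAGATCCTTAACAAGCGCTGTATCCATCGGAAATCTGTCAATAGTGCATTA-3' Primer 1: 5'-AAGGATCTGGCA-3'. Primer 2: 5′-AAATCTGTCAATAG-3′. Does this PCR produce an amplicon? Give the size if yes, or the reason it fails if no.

No product — the primers' 3' ends point away from each other.

Primer 1 (AAGGATCTGGCA) has reverse complement TGCCAGATCCTT, which matches the top strand at positions 9–20; primer 1 anneals to the top strand there with its 3' end pointing upstream toward position 9.
Primer 2 (AAATCTGTCAATAG) matches the top strand directly at positions 42–55; it anneals to the bottom strand with its 3' end pointing downstream toward position 55.
The 3' ends diverge (primer 1 extends toward position 1, primer 2 toward position 62), so the primers never converge on a shared product.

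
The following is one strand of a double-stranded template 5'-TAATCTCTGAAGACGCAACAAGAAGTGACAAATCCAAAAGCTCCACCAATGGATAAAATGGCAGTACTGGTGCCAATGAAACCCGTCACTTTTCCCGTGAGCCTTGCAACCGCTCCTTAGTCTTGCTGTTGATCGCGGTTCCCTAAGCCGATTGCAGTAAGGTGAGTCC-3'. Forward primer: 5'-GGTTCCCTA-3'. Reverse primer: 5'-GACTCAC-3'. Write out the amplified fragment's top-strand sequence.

5'-GGTTCCCTAAGCCGATTGCAGTAAGGTGAGTC-3'

Scanning the template, GGTTCCCTA occurs at positions 137–145; this primer anneals to the bottom strand there with its 3' end pointing downstream.
The reverse primer's reverse complement is GTGAGTC, which matches the template at positions 162–168.
The product is the template from position 137 through 168 (32 bp).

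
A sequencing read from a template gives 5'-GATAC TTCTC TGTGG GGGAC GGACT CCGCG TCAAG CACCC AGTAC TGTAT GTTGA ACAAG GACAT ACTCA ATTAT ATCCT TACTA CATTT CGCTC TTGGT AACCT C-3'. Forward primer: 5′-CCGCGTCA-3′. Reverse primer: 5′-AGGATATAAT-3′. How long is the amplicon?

55 bp

Forward primer CCGCGTCA is found on the top strand at positions 26–33.
The reverse primer's reverse complement is ATTATATCCT, which matches the template at positions 71–80.
Product length = (reverse-primer end) − (forward-primer start) + 1 = 80 − 26 + 1 = 55 bp.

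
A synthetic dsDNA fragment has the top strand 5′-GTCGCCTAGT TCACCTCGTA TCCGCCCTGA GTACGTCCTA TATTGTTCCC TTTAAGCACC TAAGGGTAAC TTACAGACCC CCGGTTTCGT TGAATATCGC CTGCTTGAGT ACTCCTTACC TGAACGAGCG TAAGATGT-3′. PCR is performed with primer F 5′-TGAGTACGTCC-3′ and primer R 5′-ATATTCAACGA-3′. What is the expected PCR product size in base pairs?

Scanning the template, TGAGTACGTCC occurs at positions 28–38; this primer anneals to the bottom strand there with its 3' end pointing downstream.
Reverse complement of the reverse primer: TCGTTGAATAT. This occurs on the top strand at positions 87–97.
Product length = (reverse-primer end) − (forward-primer start) + 1 = 97 − 28 + 1 = 70 bp.

70 bp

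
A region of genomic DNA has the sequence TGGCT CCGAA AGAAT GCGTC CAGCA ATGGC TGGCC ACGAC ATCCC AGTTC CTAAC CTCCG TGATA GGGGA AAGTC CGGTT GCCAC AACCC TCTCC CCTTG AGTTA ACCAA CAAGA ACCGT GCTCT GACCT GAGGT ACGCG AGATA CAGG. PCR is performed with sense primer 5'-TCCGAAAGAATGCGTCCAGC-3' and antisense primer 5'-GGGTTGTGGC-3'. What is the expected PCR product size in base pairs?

Scanning the template, TCCGAAAGAATGCGTCCAGC occurs at positions 5–24; this primer anneals to the bottom strand there with its 3' end pointing downstream.
The reverse primer's reverse complement is GCCACAACCC, which matches the template at positions 81–90.
Product length = (reverse-primer end) − (forward-primer start) + 1 = 90 − 5 + 1 = 86 bp.

86 bp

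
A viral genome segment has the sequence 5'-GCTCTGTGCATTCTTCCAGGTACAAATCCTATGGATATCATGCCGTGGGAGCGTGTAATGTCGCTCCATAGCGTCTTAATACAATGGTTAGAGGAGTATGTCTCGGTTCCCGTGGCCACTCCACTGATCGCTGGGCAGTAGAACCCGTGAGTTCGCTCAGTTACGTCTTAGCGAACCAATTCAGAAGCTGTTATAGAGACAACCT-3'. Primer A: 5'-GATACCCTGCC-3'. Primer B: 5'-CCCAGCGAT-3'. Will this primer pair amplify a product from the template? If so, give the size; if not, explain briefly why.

Primer A (GATACCCTGCC) does not match the top strand, and its reverse complement GGCAGGGTATC does not match either.
With no annealing site for primer A, no amplification occurs.

No product — primer A has no binding site in the template.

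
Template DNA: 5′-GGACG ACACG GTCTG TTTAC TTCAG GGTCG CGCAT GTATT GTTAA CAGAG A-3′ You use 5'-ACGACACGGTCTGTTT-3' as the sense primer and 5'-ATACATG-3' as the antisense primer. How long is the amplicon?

Forward primer ACGACACGGTCTGTTT is found on the top strand at positions 3–18.
Reverse complement of the reverse primer: CATGTAT. This occurs on the top strand at positions 33–39.
The product runs from position 3 to position 39, so its length is 39 − 3 + 1 = 37 bp.

37 bp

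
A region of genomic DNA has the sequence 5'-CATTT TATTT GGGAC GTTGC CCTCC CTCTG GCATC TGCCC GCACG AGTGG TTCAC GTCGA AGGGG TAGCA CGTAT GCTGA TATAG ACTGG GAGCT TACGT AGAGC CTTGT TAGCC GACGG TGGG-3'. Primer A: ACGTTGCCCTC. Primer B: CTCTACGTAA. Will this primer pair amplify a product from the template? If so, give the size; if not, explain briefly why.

Yes — a 91 bp product.

Primer A (ACGTTGCCCTC) matches the top strand at positions 14–24; it acts as a forward primer.
Primer B's reverse complement is TTACGTAGAG, matching the top strand at positions 95–104; it acts as a reverse primer.
The 3' ends face each other across positions 14–104, giving a 91 bp product.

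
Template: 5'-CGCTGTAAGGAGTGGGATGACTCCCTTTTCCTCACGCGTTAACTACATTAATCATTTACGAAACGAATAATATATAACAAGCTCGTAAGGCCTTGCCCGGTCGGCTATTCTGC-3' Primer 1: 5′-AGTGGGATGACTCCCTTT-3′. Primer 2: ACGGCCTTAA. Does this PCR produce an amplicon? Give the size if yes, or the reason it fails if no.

No product — primer 2 has no binding site in the template.

Primer 2 (ACGGCCTTAA) does not match the top strand, and its reverse complement TTAAGGCCGT does not match either.
With no annealing site for primer 2, no amplification occurs.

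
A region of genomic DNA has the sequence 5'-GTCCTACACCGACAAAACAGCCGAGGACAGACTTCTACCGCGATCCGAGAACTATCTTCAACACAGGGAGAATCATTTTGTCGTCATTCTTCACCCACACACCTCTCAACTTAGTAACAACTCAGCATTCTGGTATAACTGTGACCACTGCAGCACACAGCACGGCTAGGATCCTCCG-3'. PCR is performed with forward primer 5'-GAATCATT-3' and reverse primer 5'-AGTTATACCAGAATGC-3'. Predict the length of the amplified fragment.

71 bp

The forward primer matches the template at positions 70–77.
The reverse primer's reverse complement is GCATTCTGGTATAACT, which matches the template at positions 125–140.
The product runs from position 70 to position 140, so its length is 140 − 70 + 1 = 71 bp.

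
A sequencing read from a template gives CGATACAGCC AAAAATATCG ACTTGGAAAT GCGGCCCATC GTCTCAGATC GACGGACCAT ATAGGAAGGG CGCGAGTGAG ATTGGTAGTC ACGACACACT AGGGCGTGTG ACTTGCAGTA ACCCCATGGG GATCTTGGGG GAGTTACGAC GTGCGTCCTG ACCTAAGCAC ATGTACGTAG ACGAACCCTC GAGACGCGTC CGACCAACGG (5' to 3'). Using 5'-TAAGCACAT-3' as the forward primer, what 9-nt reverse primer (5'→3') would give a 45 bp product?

5'-GTTGGTCGG-3'

The forward primer binds at positions 164–172, so a 45 bp product ends at position 164 + 45 − 1 = 208.
The reverse primer anneals to the top strand over positions 200–208, i.e. to CCGACCAAC.
Its sequence written 5'→3' is the reverse complement: GTTGGTCGG.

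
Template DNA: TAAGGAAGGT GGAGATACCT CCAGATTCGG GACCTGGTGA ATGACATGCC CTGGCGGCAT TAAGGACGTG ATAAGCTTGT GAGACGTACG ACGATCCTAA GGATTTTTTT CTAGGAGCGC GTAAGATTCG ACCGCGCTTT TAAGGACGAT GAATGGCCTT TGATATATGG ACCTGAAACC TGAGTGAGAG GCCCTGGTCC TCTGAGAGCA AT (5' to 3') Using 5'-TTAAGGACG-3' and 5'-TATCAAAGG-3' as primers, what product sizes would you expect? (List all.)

106 bp, 26 bp

The forward primer TTAAGGACG matches the top strand at positions 60–68, 140–148.
The reverse primer's reverse complement is CCTTTGATA, matching at positions 157–165.
Each forward site pairs with the reverse site to give a product ending at position 165: sizes 106, 26 bp.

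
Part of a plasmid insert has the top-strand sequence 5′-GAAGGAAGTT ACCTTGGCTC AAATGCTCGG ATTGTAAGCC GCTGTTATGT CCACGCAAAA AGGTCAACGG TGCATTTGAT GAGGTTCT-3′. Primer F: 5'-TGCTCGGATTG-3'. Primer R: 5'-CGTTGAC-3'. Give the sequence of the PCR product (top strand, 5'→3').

Forward primer TGCTCGGATTG is found on the top strand at positions 24–34.
The reverse primer's reverse complement is GTCAACG, which matches the template at positions 63–69.
The product is the template from position 24 through 69 (46 bp).

5'-TGCTCGGATTGTAAGCCGCTGTTATGTCCACGCAAAAAGGTCAACG-3'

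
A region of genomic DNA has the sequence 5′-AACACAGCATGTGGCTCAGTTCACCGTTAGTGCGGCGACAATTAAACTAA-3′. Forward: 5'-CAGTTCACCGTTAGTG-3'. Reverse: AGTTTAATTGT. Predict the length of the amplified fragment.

32 bp

Scanning the template, CAGTTCACCGTTAGTG occurs at positions 17–32; this primer anneals to the bottom strand there with its 3' end pointing downstream.
The reverse primer's reverse complement is ACAATTAAACT, which matches the template at positions 38–48.
Amplicon spans positions 17–48: 32 bp.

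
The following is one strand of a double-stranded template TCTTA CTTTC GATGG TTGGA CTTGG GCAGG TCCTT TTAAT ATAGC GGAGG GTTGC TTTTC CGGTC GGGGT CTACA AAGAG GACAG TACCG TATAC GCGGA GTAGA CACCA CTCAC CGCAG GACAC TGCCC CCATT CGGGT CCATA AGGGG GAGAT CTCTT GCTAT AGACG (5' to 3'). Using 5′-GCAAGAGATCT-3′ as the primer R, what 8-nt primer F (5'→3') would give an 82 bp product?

The reverse primer's reverse complement AGATCTCTTGC matches the template at positions 152–162, so the product ends at position 162.
An 82 bp product then starts at position 162 − 82 + 1 = 81.
The forward primer is identical to the top strand there: GACAGTAC.

5'-GACAGTAC-3'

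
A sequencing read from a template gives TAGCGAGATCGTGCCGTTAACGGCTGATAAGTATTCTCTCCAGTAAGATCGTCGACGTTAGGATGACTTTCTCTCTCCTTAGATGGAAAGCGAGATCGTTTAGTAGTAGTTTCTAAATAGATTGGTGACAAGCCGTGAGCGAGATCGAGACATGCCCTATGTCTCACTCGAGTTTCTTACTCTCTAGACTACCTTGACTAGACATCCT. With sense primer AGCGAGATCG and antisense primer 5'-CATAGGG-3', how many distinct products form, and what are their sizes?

Three products: 160 bp, 73 bp, 24 bp

The forward primer AGCGAGATCG matches the top strand at positions 2–11, 89–98, 138–147.
The reverse primer's reverse complement is CCCTATG, matching at positions 155–161.
Each forward site pairs with the reverse site to give a product ending at position 161: sizes 160, 73, 24 bp.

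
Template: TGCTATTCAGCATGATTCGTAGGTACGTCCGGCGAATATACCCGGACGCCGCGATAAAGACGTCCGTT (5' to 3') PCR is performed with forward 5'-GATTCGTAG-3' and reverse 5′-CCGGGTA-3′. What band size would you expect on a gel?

Forward primer GATTCGTAG is found on the top strand at positions 14–22.
Taking the reverse complement of CCGGGTA gives TACCCGG, found at positions 39–45 on the template; the primer anneals here to the top strand with its 3' end pointing upstream.
Product length = (reverse-primer end) − (forward-primer start) + 1 = 45 − 14 + 1 = 32 bp.

32 bp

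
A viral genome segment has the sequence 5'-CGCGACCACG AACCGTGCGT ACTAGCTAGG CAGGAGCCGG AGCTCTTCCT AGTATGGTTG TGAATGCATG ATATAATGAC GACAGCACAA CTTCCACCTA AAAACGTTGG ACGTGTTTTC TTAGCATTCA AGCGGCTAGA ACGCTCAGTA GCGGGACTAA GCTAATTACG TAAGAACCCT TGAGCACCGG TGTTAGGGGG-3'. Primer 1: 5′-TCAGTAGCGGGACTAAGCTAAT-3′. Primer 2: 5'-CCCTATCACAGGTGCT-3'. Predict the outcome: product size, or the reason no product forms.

Primer 2 (CCCTATCACAGGTGCT) does not match the top strand, and its reverse complement AGCACCTGTGATAGGG does not match either.
With no annealing site for primer 2, no amplification occurs.

No product — primer 2 has no binding site in the template.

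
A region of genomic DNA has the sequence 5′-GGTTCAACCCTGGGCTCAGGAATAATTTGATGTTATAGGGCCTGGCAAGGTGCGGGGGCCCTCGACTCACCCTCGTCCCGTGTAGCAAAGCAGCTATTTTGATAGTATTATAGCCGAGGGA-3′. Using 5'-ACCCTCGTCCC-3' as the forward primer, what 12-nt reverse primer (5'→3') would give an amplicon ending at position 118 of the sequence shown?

5'-CTCGGCTATAAT-3'

The forward primer binds at positions 69–79; the product's 3' end on the top strand is position 118.
The reverse primer anneals to the top strand over positions 107–118, i.e. to ATTATAGCCGAG.
Its sequence written 5'→3' is the reverse complement: CTCGGCTATAAT.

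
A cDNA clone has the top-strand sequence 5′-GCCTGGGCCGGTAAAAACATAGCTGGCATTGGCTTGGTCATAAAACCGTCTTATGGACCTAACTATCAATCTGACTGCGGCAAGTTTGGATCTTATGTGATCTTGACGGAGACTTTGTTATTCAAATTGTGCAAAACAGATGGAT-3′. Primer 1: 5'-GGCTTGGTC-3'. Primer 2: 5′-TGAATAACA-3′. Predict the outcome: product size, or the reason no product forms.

Primer 1 (GGCTTGGTC) matches the top strand at positions 31–39; it acts as a forward primer.
Primer 2's reverse complement is TGTTATTCA, matching the top strand at positions 116–124; it acts as a reverse primer.
The 3' ends face each other across positions 31–124, giving a 94 bp product.

Yes — a 94 bp product.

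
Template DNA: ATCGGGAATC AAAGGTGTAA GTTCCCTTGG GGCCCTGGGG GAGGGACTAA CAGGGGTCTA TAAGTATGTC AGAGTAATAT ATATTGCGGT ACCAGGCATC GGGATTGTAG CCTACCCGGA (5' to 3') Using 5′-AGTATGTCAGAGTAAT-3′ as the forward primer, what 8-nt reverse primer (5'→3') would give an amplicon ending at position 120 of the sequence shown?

5'-TCCGGGTA-3'

The forward primer binds at positions 63–78; the product's 3' end on the top strand is position 120.
The reverse primer anneals to the top strand over positions 113–120, i.e. to TACCCGGA.
Its sequence written 5'→3' is the reverse complement: TCCGGGTA.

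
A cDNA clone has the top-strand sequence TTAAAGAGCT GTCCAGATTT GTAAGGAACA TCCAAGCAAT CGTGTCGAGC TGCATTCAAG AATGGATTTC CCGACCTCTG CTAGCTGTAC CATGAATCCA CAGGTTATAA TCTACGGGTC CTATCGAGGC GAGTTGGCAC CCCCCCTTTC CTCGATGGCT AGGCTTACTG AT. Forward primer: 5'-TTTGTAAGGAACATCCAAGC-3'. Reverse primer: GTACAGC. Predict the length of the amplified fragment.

73 bp

Scanning the template, TTTGTAAGGAACATCCAAGC occurs at positions 18–37; this primer anneals to the bottom strand there with its 3' end pointing downstream.
Reverse complement of the reverse primer: GCTGTAC. This occurs on the top strand at positions 84–90.
The product runs from position 18 to position 90, so its length is 90 − 18 + 1 = 73 bp.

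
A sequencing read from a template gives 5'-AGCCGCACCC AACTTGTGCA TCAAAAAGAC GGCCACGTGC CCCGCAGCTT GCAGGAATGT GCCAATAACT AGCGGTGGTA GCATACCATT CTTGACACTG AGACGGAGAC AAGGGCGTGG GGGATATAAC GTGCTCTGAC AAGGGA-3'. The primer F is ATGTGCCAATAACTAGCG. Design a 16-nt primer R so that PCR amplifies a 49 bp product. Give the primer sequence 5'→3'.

5'-CGTCTCAGTGTCAAGA-3'

The forward primer binds at positions 57–74, so a 49 bp product ends at position 57 + 49 − 1 = 105.
The reverse primer anneals to the top strand over positions 90–105, i.e. to TCTTGACACTGAGACG.
Its sequence written 5'→3' is the reverse complement: CGTCTCAGTGTCAAGA.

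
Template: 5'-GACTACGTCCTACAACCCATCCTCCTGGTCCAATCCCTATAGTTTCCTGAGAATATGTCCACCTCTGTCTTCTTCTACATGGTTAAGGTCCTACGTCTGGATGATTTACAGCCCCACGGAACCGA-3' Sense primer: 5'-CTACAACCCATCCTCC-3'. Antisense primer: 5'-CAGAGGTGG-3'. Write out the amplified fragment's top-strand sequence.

Forward primer CTACAACCCATCCTCC is found on the top strand at positions 10–25.
The reverse primer's reverse complement is CCACCTCTG, which matches the template at positions 59–67.
The product is the template from position 10 through 67 (58 bp).

5'-CTACAACCCATCCTCCTGGTCCAATCCCTATAGTTTCCTGAGAATATGTCCACCTCTG-3'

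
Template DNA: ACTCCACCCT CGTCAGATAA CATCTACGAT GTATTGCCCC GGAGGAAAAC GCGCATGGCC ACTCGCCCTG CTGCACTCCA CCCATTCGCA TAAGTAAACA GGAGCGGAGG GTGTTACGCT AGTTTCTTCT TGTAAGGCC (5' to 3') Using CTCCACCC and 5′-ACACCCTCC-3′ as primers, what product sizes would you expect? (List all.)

The forward primer CTCCACCC matches the top strand at positions 2–9, 76–83.
The reverse primer's reverse complement is GGAGGGTGT, matching at positions 106–114.
Each forward site pairs with the reverse site to give a product ending at position 114: sizes 113, 39 bp.

113 bp, 39 bp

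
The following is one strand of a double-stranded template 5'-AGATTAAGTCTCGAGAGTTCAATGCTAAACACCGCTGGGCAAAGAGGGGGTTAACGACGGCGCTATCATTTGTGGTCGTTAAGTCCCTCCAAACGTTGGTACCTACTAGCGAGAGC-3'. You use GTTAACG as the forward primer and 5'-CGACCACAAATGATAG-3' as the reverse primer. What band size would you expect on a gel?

Forward primer GTTAACG is found on the top strand at positions 50–56.
Taking the reverse complement of CGACCACAAATGATAG gives CTATCATTTGTGGTCG, found at positions 63–78 on the template; the primer anneals here to the top strand with its 3' end pointing upstream.
Product length = (reverse-primer end) − (forward-primer start) + 1 = 78 − 50 + 1 = 29 bp.

29 bp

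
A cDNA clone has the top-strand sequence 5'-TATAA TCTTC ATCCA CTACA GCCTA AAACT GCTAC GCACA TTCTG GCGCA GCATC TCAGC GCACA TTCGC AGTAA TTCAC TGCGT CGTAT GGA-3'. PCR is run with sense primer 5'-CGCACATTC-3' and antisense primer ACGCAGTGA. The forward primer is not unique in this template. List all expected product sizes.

51 bp, 26 bp

The forward primer CGCACATTC matches the top strand at positions 35–43, 60–68.
The reverse primer's reverse complement is TCACTGCGT, matching at positions 77–85.
Each forward site pairs with the reverse site to give a product ending at position 85: sizes 51, 26 bp.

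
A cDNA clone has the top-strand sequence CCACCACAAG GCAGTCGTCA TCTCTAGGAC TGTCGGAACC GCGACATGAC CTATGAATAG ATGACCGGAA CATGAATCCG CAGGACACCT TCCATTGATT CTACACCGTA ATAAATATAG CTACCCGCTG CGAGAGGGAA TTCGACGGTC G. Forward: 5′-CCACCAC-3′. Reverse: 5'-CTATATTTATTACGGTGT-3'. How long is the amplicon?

The forward primer matches the template at positions 1–7.
Taking the reverse complement of CTATATTTATTACGGTGT gives ACACCGTAATAAATATAG, found at positions 103–120 on the template; the primer anneals here to the top strand with its 3' end pointing upstream.
Amplicon spans positions 1–120: 120 bp.

120 bp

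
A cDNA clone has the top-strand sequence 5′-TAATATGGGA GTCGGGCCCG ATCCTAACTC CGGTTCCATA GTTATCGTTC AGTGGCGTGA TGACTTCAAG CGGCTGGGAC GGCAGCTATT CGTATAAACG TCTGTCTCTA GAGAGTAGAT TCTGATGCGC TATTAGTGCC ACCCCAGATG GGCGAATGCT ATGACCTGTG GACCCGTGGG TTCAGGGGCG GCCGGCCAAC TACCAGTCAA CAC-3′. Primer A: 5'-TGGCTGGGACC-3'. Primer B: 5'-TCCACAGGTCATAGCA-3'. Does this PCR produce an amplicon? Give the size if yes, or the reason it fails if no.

Primer A (TGGCTGGGACC) does not match the top strand, and its reverse complement GGTCCCAGCCA does not match either.
With no annealing site for primer A, no amplification occurs.

No product — primer A has no binding site in the template.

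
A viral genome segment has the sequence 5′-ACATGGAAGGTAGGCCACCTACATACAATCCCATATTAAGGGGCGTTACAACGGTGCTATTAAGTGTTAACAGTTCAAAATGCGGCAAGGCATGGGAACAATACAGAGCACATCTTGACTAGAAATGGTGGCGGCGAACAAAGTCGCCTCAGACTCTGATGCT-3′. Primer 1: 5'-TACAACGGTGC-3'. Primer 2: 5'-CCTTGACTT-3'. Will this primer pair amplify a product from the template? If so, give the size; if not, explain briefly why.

Primer 2 (CCTTGACTT) does not match the top strand, and its reverse complement AAGTCAAGG does not match either.
With no annealing site for primer 2, no amplification occurs.

No product — primer 2 has no binding site in the template.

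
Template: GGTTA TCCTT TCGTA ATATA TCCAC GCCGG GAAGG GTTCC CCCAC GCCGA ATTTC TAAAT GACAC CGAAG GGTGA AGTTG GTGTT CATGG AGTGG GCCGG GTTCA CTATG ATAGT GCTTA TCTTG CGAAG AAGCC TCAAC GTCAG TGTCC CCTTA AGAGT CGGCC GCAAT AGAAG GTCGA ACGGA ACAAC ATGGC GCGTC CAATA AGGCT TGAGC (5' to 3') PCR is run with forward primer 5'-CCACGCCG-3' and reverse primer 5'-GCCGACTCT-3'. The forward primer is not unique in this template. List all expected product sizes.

The forward primer CCACGCCG matches the top strand at positions 22–29, 42–49.
The reverse primer's reverse complement is AGAGTCGGC, matching at positions 156–164.
Each forward site pairs with the reverse site to give a product ending at position 164: sizes 143, 123 bp.

143 bp, 123 bp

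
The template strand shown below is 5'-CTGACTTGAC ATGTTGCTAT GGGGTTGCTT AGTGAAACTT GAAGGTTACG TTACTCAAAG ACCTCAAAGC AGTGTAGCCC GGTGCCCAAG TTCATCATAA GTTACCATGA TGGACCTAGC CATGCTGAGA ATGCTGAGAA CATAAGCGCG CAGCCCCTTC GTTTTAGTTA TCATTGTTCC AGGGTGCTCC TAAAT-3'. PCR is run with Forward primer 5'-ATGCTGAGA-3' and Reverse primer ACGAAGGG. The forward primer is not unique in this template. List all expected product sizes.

The forward primer ATGCTGAGA matches the top strand at positions 122–130, 131–139.
The reverse primer's reverse complement is CCCTTCGT, matching at positions 155–162.
Each forward site pairs with the reverse site to give a product ending at position 162: sizes 41, 32 bp.

41 bp, 32 bp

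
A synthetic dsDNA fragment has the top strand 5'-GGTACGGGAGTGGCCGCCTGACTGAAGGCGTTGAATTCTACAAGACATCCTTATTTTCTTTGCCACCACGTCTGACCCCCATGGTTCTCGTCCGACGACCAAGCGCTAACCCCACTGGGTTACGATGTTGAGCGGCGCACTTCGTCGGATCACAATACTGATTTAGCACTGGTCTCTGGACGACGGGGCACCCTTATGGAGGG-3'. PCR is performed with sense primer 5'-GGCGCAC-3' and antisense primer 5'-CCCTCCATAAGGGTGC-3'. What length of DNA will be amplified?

70 bp

Scanning the template, GGCGCAC occurs at positions 134–140; this primer anneals to the bottom strand there with its 3' end pointing downstream.
Reverse complement of the reverse primer: GCACCCTTATGGAGGG. This occurs on the top strand at positions 188–203.
Amplicon spans positions 134–203: 70 bp.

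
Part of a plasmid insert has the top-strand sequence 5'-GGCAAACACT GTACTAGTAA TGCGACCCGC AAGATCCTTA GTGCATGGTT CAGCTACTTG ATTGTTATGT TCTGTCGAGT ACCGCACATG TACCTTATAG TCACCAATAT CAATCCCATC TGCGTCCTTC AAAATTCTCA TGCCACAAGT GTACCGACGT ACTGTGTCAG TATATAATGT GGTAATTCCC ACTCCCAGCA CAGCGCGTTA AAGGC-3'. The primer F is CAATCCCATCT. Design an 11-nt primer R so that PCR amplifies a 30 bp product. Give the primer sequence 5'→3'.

5'-TGAGAATTTTG-3'

The forward primer binds at positions 111–121, so a 30 bp product ends at position 111 + 30 − 1 = 140.
The reverse primer anneals to the top strand over positions 130–140, i.e. to CAAAATTCTCA.
Its sequence written 5'→3' is the reverse complement: TGAGAATTTTG.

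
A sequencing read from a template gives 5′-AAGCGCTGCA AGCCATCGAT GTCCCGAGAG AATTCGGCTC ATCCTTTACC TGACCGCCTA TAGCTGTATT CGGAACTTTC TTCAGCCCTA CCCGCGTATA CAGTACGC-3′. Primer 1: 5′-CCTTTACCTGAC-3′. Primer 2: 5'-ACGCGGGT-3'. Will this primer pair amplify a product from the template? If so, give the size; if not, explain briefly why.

Yes — a 55 bp product.

Primer 1 (CCTTTACCTGAC) matches the top strand at positions 43–54; it acts as a forward primer.
Primer 2's reverse complement is ACCCGCGT, matching the top strand at positions 90–97; it acts as a reverse primer.
The 3' ends face each other across positions 43–97, giving a 55 bp product.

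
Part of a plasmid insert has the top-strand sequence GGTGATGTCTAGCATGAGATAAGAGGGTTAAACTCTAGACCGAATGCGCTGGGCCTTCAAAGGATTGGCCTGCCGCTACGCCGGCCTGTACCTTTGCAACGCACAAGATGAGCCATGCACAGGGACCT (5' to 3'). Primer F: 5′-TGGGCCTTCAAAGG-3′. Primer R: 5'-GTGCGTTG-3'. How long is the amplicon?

55 bp

The forward primer matches the template at positions 50–63.
Reverse complement of the reverse primer: CAACGCAC. This occurs on the top strand at positions 97–104.
Product length = (reverse-primer end) − (forward-primer start) + 1 = 104 − 50 + 1 = 55 bp.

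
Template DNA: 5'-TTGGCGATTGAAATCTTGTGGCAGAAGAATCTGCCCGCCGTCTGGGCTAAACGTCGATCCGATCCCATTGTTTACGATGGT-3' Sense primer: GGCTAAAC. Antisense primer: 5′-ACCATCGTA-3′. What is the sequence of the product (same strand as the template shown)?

5'-GGCTAAACGTCGATCCGATCCCATTGTTTACGATGGT-3'

Scanning the template, GGCTAAAC occurs at positions 45–52; this primer anneals to the bottom strand there with its 3' end pointing downstream.
Reverse complement of the reverse primer: TACGATGGT. This occurs on the top strand at positions 73–81.
The product is the template from position 45 through 81 (37 bp).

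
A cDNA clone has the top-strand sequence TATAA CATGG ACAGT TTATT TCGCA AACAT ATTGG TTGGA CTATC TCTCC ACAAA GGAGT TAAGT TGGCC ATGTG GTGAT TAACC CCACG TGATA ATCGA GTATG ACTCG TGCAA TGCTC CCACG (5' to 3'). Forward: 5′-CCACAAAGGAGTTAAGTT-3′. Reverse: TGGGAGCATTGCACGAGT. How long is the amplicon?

Scanning the template, CCACAAAGGAGTTAAGTT occurs at positions 49–66; this primer anneals to the bottom strand there with its 3' end pointing downstream.
Taking the reverse complement of TGGGAGCATTGCACGAGT gives ACTCGTGCAATGCTCCCA, found at positions 106–123 on the template; the primer anneals here to the top strand with its 3' end pointing upstream.
The product runs from position 49 to position 123, so its length is 123 − 49 + 1 = 75 bp.

75 bp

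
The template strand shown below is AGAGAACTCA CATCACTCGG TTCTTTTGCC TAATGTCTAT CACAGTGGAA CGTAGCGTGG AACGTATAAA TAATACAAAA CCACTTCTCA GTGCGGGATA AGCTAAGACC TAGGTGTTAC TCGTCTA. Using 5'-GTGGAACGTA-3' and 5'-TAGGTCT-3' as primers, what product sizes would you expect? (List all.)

68 bp, 56 bp

The forward primer GTGGAACGTA matches the top strand at positions 45–54, 57–66.
The reverse primer's reverse complement is AGACCTA, matching at positions 106–112.
Each forward site pairs with the reverse site to give a product ending at position 112: sizes 68, 56 bp.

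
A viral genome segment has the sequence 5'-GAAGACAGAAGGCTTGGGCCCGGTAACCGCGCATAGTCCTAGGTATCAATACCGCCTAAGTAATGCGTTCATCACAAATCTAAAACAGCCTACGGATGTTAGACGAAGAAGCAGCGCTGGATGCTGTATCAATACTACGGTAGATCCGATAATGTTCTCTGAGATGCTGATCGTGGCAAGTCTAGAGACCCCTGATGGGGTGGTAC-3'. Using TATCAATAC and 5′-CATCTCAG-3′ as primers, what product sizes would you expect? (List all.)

The forward primer TATCAATAC matches the top strand at positions 44–52, 127–135.
The reverse primer's reverse complement is CTGAGATG, matching at positions 159–166.
Each forward site pairs with the reverse site to give a product ending at position 166: sizes 123, 40 bp.

123 bp, 40 bp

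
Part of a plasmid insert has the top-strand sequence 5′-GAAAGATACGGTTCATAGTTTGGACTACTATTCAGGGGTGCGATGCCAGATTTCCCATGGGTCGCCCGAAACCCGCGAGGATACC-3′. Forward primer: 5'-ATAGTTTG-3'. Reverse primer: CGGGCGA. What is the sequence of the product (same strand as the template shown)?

5'-ATAGTTTGGACTACTATTCAGGGGTGCGATGCCAGATTTCCCATGGGTCGCCCG-3'

The forward primer matches the template at positions 15–22.
Reverse complement of the reverse primer: TCGCCCG. This occurs on the top strand at positions 62–68.
The product is the template from position 15 through 68 (54 bp).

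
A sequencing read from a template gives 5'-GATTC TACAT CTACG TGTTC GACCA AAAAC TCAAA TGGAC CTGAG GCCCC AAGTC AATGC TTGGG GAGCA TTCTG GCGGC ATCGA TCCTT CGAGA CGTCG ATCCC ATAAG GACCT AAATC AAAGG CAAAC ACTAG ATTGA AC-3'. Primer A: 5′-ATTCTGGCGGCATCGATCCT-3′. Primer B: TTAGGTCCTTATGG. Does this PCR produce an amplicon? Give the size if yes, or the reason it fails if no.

Primer A (ATTCTGGCGGCATCGATCCT) matches the top strand at positions 70–89; it acts as a forward primer.
Primer B's reverse complement is CCATAAGGACCTAA, matching the top strand at positions 104–117; it acts as a reverse primer.
The 3' ends face each other across positions 70–117, giving a 48 bp product.

Yes — a 48 bp product.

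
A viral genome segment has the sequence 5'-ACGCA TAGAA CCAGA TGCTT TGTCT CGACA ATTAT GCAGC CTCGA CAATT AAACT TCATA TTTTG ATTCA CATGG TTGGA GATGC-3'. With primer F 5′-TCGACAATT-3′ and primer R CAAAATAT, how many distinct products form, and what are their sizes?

The forward primer TCGACAATT matches the top strand at positions 25–33, 42–50.
The reverse primer's reverse complement is ATATTTTG, matching at positions 58–65.
Each forward site pairs with the reverse site to give a product ending at position 65: sizes 41, 24 bp.

Two products: 41 bp, 24 bp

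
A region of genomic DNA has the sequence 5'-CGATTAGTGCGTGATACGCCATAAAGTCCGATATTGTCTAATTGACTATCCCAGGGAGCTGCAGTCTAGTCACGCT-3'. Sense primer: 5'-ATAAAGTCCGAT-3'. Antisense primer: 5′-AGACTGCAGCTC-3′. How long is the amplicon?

47 bp

Forward primer ATAAAGTCCGAT is found on the top strand at positions 21–32.
Reverse complement of the reverse primer: GAGCTGCAGTCT. This occurs on the top strand at positions 56–67.
Product length = (reverse-primer end) − (forward-primer start) + 1 = 67 − 21 + 1 = 47 bp.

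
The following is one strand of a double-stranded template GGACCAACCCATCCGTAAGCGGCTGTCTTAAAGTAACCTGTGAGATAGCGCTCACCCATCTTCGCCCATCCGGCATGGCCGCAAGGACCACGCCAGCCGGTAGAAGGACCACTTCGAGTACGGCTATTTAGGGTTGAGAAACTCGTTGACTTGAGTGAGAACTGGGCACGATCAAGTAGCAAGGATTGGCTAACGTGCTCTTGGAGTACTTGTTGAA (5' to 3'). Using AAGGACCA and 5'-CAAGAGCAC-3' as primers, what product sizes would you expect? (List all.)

The forward primer AAGGACCA matches the top strand at positions 83–90, 104–111.
The reverse primer's reverse complement is GTGCTCTTG, matching at positions 195–203.
Each forward site pairs with the reverse site to give a product ending at position 203: sizes 121, 100 bp.

121 bp, 100 bp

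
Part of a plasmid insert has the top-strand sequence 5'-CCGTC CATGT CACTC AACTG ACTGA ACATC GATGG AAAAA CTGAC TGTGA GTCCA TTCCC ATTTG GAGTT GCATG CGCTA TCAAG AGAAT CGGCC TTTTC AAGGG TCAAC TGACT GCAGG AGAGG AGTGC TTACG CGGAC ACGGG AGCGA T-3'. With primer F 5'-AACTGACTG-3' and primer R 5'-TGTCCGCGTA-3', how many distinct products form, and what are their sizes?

The forward primer AACTGACTG matches the top strand at positions 16–24, 39–47, 108–116.
The reverse primer's reverse complement is TACGCGGACA, matching at positions 132–141.
Each forward site pairs with the reverse site to give a product ending at position 141: sizes 126, 103, 34 bp.

Three products: 126 bp, 103 bp, 34 bp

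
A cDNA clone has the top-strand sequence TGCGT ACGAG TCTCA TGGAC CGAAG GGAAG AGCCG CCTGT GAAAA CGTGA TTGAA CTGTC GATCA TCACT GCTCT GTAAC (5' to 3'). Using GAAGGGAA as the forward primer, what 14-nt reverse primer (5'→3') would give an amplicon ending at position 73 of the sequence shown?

The forward primer binds at positions 22–29; the product's 3' end on the top strand is position 73.
The reverse primer anneals to the top strand over positions 60–73, i.e. to CGATCATCACTGCT.
Its sequence written 5'→3' is the reverse complement: AGCAGTGATGATCG.

5'-AGCAGTGATGATCG-3'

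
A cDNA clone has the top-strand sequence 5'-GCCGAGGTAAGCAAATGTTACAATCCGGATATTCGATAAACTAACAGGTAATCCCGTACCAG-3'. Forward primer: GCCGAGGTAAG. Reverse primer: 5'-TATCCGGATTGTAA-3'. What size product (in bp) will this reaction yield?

Forward primer GCCGAGGTAAG is found on the top strand at positions 1–11.
Reverse complement of the reverse primer: TTACAATCCGGATA. This occurs on the top strand at positions 18–31.
The product runs from position 1 to position 31, so its length is 31 − 1 + 1 = 31 bp.

31 bp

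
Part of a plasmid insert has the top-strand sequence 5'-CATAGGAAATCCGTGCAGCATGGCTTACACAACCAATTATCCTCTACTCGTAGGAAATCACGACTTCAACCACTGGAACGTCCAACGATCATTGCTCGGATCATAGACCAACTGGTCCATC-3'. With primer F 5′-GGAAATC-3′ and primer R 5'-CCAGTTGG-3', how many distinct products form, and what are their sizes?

The forward primer GGAAATC matches the top strand at positions 5–11, 53–59.
The reverse primer's reverse complement is CCAACTGG, matching at positions 108–115.
Each forward site pairs with the reverse site to give a product ending at position 115: sizes 111, 63 bp.

Two products: 111 bp, 63 bp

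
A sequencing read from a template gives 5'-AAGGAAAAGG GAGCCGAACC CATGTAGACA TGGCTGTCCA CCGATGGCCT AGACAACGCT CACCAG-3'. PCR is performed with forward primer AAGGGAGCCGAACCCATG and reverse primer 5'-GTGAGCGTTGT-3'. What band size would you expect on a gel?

57 bp

Forward primer AAGGGAGCCGAACCCATG is found on the top strand at positions 7–24.
Taking the reverse complement of GTGAGCGTTGT gives ACAACGCTCAC, found at positions 53–63 on the template; the primer anneals here to the top strand with its 3' end pointing upstream.
The product runs from position 7 to position 63, so its length is 63 − 7 + 1 = 57 bp.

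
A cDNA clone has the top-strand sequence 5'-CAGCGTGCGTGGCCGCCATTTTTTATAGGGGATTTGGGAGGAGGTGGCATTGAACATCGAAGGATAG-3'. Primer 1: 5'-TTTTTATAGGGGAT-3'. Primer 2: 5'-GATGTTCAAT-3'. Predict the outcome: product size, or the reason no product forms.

Primer 1 (TTTTTATAGGGGAT) matches the top strand at positions 20–33; it acts as a forward primer.
Primer 2's reverse complement is ATTGAACATC, matching the top strand at positions 49–58; it acts as a reverse primer.
The 3' ends face each other across positions 20–58, giving a 39 bp product.

Yes — a 39 bp product.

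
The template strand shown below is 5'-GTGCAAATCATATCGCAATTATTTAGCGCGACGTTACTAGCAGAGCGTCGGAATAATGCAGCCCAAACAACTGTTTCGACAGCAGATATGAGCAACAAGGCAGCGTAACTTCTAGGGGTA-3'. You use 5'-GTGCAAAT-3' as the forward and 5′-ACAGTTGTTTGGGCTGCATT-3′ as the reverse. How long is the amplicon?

The forward primer matches the template at positions 1–8.
Reverse complement of the reverse primer: AATGCAGCCCAAACAACTGT. This occurs on the top strand at positions 55–74.
Product length = (reverse-primer end) − (forward-primer start) + 1 = 74 − 1 + 1 = 74 bp.

74 bp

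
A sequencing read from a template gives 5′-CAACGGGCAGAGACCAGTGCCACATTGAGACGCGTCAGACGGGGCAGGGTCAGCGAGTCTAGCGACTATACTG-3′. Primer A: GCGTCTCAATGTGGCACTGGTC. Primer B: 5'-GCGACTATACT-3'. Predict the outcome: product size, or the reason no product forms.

No product — the primers' 3' ends point away from each other.

Primer A (GCGTCTCAATGTGGCACTGGTC) has reverse complement GACCAGTGCCACATTGAGACGC, which matches the top strand at positions 12–33; primer A anneals to the top strand there with its 3' end pointing upstream toward position 12.
Primer B (GCGACTATACT) matches the top strand directly at positions 62–72; it anneals to the bottom strand with its 3' end pointing downstream toward position 72.
The 3' ends diverge (primer A extends toward position 1, primer B toward position 73), so the primers never converge on a shared product.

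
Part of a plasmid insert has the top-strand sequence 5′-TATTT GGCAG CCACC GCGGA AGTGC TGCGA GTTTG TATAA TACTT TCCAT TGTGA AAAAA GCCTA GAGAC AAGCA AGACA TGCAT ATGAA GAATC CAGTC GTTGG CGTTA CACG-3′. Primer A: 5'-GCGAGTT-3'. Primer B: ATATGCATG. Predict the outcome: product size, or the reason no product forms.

Primer A (GCGAGTT) matches the top strand at positions 27–33; it acts as a forward primer.
Primer B's reverse complement is CATGCATAT, matching the top strand at positions 79–87; it acts as a reverse primer.
The 3' ends face each other across positions 27–87, giving a 61 bp product.

Yes — a 61 bp product.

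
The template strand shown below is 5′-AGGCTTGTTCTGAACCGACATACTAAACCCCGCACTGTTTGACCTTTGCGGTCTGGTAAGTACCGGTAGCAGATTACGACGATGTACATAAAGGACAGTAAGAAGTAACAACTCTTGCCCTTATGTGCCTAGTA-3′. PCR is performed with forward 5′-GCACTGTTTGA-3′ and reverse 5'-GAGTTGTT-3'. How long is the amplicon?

The forward primer matches the template at positions 32–42.
Reverse complement of the reverse primer: AACAACTC. This occurs on the top strand at positions 107–114.
The product runs from position 32 to position 114, so its length is 114 − 32 + 1 = 83 bp.

83 bp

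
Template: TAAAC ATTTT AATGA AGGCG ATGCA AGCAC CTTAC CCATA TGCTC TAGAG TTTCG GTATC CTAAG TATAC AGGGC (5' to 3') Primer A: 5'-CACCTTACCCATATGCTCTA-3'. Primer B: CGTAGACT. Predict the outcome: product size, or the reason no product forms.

No product — primer B has no binding site in the template.

Primer B (CGTAGACT) does not match the top strand, and its reverse complement AGTCTACG does not match either.
With no annealing site for primer B, no amplification occurs.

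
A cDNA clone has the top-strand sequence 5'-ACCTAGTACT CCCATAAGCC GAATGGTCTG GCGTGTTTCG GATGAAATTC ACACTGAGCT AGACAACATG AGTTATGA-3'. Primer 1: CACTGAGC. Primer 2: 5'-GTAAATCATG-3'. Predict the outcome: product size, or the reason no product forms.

Primer 2 (GTAAATCATG) does not match the top strand, and its reverse complement CATGATTTAC does not match either.
With no annealing site for primer 2, no amplification occurs.

No product — primer 2 has no binding site in the template.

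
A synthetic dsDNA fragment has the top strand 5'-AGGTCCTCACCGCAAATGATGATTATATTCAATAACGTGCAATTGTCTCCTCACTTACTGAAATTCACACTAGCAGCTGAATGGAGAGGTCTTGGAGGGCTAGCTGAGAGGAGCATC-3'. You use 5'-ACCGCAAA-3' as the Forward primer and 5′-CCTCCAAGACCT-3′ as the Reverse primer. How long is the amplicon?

90 bp

Scanning the template, ACCGCAAA occurs at positions 9–16; this primer anneals to the bottom strand there with its 3' end pointing downstream.
Reverse complement of the reverse primer: AGGTCTTGGAGG. This occurs on the top strand at positions 87–98.
Amplicon spans positions 9–98: 90 bp.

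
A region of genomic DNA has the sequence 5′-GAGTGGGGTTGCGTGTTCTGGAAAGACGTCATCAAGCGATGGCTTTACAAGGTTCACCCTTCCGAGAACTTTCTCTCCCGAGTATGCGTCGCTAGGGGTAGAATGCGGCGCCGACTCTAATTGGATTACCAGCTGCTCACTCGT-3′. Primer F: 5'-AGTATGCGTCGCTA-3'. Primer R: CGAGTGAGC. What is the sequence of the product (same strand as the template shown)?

5'-AGTATGCGTCGCTAGGGGTAGAATGCGGCGCCGACTCTAATTGGATTACCAGCTGCTCACTCG-3'

The forward primer matches the template at positions 81–94.
The reverse primer's reverse complement is GCTCACTCG, which matches the template at positions 135–143.
The product is the template from position 81 through 143 (63 bp).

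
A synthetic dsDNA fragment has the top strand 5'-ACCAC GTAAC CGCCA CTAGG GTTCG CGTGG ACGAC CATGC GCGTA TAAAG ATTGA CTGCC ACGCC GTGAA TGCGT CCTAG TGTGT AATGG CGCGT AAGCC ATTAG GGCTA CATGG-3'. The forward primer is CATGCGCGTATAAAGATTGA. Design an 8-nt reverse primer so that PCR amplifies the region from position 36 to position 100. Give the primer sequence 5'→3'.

The product's 3' end on the top strand is position 100.
The reverse primer anneals to the top strand over positions 93–100, i.e. to CGTAAGCC.
Its sequence written 5'→3' is the reverse complement: GGCTTACG.

5'-GGCTTACG-3'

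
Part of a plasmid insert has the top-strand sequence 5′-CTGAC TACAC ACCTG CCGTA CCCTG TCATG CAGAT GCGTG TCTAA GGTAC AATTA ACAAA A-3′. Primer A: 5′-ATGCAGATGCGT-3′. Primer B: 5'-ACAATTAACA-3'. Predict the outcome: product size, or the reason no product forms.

Primer A (ATGCAGATGCGT) matches the top strand at positions 28–39 (3' end points downstream).
Primer B (ACAATTAACA) also matches the top strand directly, at positions 49–58 — its reverse complement TGTTAATTGT is not present.
Both primers anneal to the bottom strand with 3' ends pointing the same way, so neither can prime synthesis back toward the other.

No product — both primers anneal to the same strand and extend in the same direction.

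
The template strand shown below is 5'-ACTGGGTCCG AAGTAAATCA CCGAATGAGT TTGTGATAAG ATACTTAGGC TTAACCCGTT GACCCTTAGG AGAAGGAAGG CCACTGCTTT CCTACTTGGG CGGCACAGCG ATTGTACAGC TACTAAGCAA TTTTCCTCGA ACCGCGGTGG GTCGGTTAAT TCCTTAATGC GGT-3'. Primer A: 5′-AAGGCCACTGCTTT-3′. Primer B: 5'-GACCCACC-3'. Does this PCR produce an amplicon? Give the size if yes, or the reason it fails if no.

Yes — a 77 bp product.

Primer A (AAGGCCACTGCTTT) matches the top strand at positions 77–90; it acts as a forward primer.
Primer B's reverse complement is GGTGGGTC, matching the top strand at positions 146–153; it acts as a reverse primer.
The 3' ends face each other across positions 77–153, giving a 77 bp product.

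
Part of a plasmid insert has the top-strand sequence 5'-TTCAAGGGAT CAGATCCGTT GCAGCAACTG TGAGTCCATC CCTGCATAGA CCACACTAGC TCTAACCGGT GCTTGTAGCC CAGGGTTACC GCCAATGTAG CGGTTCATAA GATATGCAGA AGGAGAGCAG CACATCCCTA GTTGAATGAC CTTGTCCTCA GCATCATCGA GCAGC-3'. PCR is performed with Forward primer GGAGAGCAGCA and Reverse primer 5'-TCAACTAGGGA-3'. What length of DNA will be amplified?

Scanning the template, GGAGAGCAGCA occurs at positions 122–132; this primer anneals to the bottom strand there with its 3' end pointing downstream.
Reverse complement of the reverse primer: TCCCTAGTTGA. This occurs on the top strand at positions 135–145.
Amplicon spans positions 122–145: 24 bp.

24 bp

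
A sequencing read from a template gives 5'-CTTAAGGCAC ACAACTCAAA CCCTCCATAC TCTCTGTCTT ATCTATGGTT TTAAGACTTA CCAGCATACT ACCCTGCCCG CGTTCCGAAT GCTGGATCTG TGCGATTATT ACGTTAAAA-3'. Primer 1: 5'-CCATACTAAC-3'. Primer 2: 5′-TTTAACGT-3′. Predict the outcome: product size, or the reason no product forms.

Primer 1 (CCATACTAAC) does not match the top strand, and its reverse complement GTTAGTATGG does not match either.
With no annealing site for primer 1, no amplification occurs.

No product — primer 1 has no binding site in the template.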